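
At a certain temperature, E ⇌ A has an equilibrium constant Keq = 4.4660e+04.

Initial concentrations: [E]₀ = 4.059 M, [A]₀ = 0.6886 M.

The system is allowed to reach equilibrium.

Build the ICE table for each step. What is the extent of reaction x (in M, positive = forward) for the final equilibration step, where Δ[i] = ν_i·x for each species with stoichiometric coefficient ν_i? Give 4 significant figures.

x = 4.059 M

Q₀ = 0.1696 vs Keq = 4.4660e+04 ⇒ Q<K, forward
Step 1:
                  E         A
  Initial     4.059    0.6886
  Change     -4.059     4.059
  Equil   1.0630e-04     4.747
  solve Keq expr → x = 4.059; check Q = 4.4660e+04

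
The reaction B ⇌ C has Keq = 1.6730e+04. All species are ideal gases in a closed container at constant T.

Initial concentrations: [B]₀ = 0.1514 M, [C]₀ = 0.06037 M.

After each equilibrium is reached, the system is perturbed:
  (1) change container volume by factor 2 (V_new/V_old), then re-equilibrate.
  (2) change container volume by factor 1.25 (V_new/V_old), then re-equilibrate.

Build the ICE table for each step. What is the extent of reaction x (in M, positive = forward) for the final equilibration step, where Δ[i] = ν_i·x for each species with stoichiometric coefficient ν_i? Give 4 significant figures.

x = 0 M

Q₀ = 0.3987 vs Keq = 1.6730e+04 ⇒ Q<K, forward
Step 1:
                   B          C
  I           0.1514    0.06037
  C          -0.1514     0.1514
  E       1.2657e-05     0.2118
  solve Keq expr → x = 0.1514; check Q = 1.6730e+04
Then change container volume by factor 2 (V_new/V_old).
Step 2:
                   B          C
  I       6.3287e-06     0.1059
  C                0          0
  E       6.3287e-06     0.1059
  solve Keq expr → x = 0; check Q = 1.6730e+04
Then change container volume by factor 1.25 (V_new/V_old).
Step 3:
                   B          C
  I       5.0629e-06     0.0847
  C                0          0
  E       5.0629e-06     0.0847
  solve Keq expr → x = 0; check Q = 1.6730e+04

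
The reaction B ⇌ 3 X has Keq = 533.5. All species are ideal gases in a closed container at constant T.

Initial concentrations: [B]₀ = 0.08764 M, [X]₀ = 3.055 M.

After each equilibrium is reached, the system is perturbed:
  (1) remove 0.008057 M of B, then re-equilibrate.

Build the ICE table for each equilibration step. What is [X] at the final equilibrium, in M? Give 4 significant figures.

[X]_eq = 3.123 M

Q₀ = 325.3 vs Keq = 533.5 ⇒ Q<K, forward
Step 1:
                  B         X
  init      0.08764     3.055
  Δ        -0.02943   0.08828
  eq        0.05821     3.143
  solve Keq expr → x = 0.02943; check Q = 533.5
Then remove 0.008057 M of B.
Step 2:
                  B         X
  init      0.05016     3.143
  Δ        0.006912  -0.02074
  eq        0.05707     3.123
  solve Keq expr → x = -0.006912; check Q = 533.5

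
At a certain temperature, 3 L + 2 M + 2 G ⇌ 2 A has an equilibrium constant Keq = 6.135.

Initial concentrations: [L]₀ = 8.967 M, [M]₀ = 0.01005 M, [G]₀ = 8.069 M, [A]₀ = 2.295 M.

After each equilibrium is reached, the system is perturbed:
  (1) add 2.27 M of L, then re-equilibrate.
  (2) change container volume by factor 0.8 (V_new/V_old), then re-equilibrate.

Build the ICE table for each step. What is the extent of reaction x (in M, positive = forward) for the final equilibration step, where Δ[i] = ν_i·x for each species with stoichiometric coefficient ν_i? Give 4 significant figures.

x = 8.1788e-04 M

Q₀ = 1.111 vs Keq = 6.135 ⇒ Q<K, forward
Step 1:
                  L         M         G         A
  init        8.967   0.01005     8.069     2.295
  Δ        -0.00863 -0.005754 -0.005754  0.005754
  eq          8.958  0.004296     8.063     2.301
  solve Keq expr → x = 0.002877; check Q = 6.135
Then add 2.27 M of L.
Step 2:
                  L         M         G         A
  init        11.23  0.004296     8.063     2.301
  Δ       -0.001848 -0.001232 -0.001232  0.001232
  eq          11.23  0.003065     8.062     2.302
  solve Keq expr → x = 6.1589e-04; check Q = 6.135
Then change container volume by factor 0.8 (V_new/V_old).
Step 3:
                  L         M         G         A
  init        14.03  0.003831     10.08     2.877
  Δ       -0.002454 -0.001636 -0.001636  0.001636
  eq          14.03  0.002195     10.08     2.879
  solve Keq expr → x = 8.1788e-04; check Q = 6.135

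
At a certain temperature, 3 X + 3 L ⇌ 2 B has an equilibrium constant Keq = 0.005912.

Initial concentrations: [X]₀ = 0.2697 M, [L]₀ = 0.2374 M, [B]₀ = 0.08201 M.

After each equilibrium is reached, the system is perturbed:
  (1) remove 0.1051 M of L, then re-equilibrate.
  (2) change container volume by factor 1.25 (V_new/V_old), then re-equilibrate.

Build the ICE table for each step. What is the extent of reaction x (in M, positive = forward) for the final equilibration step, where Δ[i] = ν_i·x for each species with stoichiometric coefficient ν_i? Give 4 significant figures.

x = -3.3220e-04 M

Q₀ = 25.62 vs Keq = 0.005912 ⇒ Q>K, reverse
Step 1:
                    X           L           B
  init         0.2697      0.2374     0.08201
  Δ            0.1172      0.1172     -0.0781
  eq           0.3869      0.3546    0.003906
  solve Keq expr → x = -0.03905; check Q = 0.005912
Then remove 0.1051 M of L.
Step 2:
                    X           L           B
  init         0.3869      0.2495    0.003906
  Δ          0.002321    0.002321   -0.001548
  eq           0.3892      0.2518    0.002358
  solve Keq expr → x = -7.7375e-04; check Q = 0.005912
Then change container volume by factor 1.25 (V_new/V_old).
Step 3:
                    X           L           B
  init         0.3113      0.2014    0.001887
  Δ        9.9659e-04  9.9659e-04 -6.6440e-04
  eq           0.3123      0.2024    0.001222
  solve Keq expr → x = -3.3220e-04; check Q = 0.005912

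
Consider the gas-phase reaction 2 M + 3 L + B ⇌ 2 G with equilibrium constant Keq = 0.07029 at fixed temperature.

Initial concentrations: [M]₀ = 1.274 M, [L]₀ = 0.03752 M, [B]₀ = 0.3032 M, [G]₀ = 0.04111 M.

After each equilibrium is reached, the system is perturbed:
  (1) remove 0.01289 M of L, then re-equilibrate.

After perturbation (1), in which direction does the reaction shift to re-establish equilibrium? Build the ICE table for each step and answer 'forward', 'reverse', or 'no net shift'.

Q₀ = 65.02 vs Keq = 0.07029 ⇒ Q>K, reverse
Step 1:
                  M         L         B         G
  init        1.274   0.03752    0.3032   0.04111
  Δ          0.0357   0.05355   0.01785   -0.0357
  eq           1.31   0.09107    0.3211  0.005407
  solve Keq expr → x = -0.01785; check Q = 0.07029
Then remove 0.01289 M of L.
Step 2:
                  M         L         B         G
  init         1.31   0.07818    0.3211  0.005407
  Δ       9.7808e-04  0.001467 4.8904e-04 -9.7808e-04
  eq          1.311   0.07965    0.3215  0.004429
  solve Keq expr → x = -4.8904e-04; check Q = 0.07029

Direction: reverse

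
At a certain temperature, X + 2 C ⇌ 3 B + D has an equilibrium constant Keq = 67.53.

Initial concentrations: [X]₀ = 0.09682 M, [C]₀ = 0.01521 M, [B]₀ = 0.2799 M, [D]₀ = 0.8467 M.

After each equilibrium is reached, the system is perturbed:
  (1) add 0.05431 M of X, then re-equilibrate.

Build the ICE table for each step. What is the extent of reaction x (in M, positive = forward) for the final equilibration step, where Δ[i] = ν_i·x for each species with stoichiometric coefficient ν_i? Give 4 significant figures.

Q₀ = 828.9 vs Keq = 67.53 ⇒ Q>K, reverse
Step 1:
                    X           C           B           D
  Initial     0.09682     0.01521      0.2799      0.8467
  Change      0.01247     0.02494    -0.03741    -0.01247
  Equil        0.1093     0.04015      0.2425      0.8342
  solve Keq expr → x = -0.01247; check Q = 67.53
Then add 0.05431 M of X.
Step 2:
                    X           C           B           D
  Initial      0.1636     0.04015      0.2425      0.8342
  Change    -0.002675    -0.00535    0.008026    0.002675
  Equil        0.1609      0.0348      0.2505      0.8369
  solve Keq expr → x = 0.002675; check Q = 67.53

x = 0.002675 M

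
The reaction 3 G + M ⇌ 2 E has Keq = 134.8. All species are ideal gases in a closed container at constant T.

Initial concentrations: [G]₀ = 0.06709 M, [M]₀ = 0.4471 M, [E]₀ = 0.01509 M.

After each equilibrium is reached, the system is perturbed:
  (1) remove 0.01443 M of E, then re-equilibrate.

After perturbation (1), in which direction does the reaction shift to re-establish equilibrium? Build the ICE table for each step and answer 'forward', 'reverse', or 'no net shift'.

Direction: forward

Q₀ = 1.687 vs Keq = 134.8 ⇒ Q<K, forward
Step 1:
                   G          M          E
  Initial    0.06709     0.4471    0.01509
  Change    -0.03708   -0.01236    0.02472
  Equil      0.03001     0.4347    0.03981
  solve Keq expr → x = 0.01236; check Q = 134.8
Then remove 0.01443 M of E.
Step 2:
                   G          M          E
  Initial    0.03001     0.4347    0.02538
  Change   -0.005612  -0.001871   0.003742
  Equil       0.0244     0.4329    0.02912
  solve Keq expr → x = 0.001871; check Q = 134.8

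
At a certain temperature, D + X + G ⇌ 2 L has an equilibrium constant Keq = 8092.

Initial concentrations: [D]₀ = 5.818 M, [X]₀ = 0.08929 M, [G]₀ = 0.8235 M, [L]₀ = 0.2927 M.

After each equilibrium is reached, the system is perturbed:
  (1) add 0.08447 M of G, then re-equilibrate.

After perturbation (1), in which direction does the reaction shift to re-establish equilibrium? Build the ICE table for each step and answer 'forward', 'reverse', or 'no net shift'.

Direction: forward

Q₀ = 0.2003 vs Keq = 8092 ⇒ Q<K, forward
Step 1:
                  D         X         G         L
  Initial     5.818   0.08929    0.8235    0.2927
  Change   -0.08928  -0.08928  -0.08928    0.1786
  Equil       5.729 6.5252e-06    0.7342    0.4713
  solve Keq expr → x = 0.08928; check Q = 8092
Then add 0.08447 M of G.
Step 2:
                  D         X         G         L
  Initial     5.729 6.5252e-06    0.8187    0.4713
  Change  -6.7322e-07 -6.7322e-07 -6.7322e-07 1.3464e-06
  Equil       5.729 5.8520e-06    0.8187    0.4713
  solve Keq expr → x = 6.7322e-07; check Q = 8092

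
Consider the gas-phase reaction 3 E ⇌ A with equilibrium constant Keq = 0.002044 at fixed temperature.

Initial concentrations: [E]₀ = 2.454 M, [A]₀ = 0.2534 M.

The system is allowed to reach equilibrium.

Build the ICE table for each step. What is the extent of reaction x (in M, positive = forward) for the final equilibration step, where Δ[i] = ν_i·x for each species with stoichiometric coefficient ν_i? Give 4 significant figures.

Q₀ = 0.01715 vs Keq = 0.002044 ⇒ Q>K, reverse
Step 1:
                   E          A
  I            2.454     0.2534
  C           0.5876    -0.1959
  E            3.042    0.05752
  solve Keq expr → x = -0.1959; check Q = 0.002044

x = -0.1959 M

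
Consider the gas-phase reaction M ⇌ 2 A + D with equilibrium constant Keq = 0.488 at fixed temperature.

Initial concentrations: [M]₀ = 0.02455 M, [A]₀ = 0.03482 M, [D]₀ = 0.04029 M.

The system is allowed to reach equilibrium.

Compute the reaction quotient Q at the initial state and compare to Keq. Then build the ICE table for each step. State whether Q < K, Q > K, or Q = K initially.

Q₀ = 0.00199; Q < K (proceeds forward)

Q₀ = 0.00199 vs Keq = 0.488 ⇒ Q<K, forward
Step 1:
                   M          A          D
  Initial    0.02455    0.03482    0.04029
  Change    -0.02367    0.04733    0.02367
  Equil   8.8447e-04    0.08215    0.06396
  solve Keq expr → x = 0.02367; check Q = 0.488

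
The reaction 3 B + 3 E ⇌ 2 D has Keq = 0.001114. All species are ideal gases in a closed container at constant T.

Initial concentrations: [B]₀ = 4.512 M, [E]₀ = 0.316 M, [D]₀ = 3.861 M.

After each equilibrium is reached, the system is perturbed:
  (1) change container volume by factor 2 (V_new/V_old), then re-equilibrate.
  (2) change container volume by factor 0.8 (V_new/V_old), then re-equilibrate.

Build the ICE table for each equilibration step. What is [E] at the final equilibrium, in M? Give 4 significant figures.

[E]_eq = 2.158 M

Q₀ = 5.143 vs Keq = 0.001114 ⇒ Q>K, reverse
Step 1:
                   B          E          D
  I            4.512      0.316      3.861
  C             2.23       2.23     -1.487
  E            6.742      2.546      2.374
  solve Keq expr → x = -0.7434; check Q = 0.001114
Then change container volume by factor 2 (V_new/V_old).
Step 2:
                   B          E          D
  I            3.371      1.273      1.187
  C            0.674      0.674    -0.4493
  E            4.045      1.947     0.7378
  solve Keq expr → x = -0.2247; check Q = 0.001114
Then change container volume by factor 0.8 (V_new/V_old).
Step 3:
                   B          E          D
  I            5.056      2.434     0.9222
  C          -0.2758    -0.2758     0.1838
  E            4.781      2.158      1.106
  solve Keq expr → x = 0.09192; check Q = 0.001114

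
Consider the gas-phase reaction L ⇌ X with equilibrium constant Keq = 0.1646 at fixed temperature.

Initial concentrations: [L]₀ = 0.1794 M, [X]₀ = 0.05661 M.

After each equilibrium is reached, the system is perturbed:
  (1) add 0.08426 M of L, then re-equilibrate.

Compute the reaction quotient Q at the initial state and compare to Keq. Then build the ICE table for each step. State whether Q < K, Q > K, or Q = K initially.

Q₀ = 0.3156 vs Keq = 0.1646 ⇒ Q>K, reverse
Step 1:
                  L         X
  init       0.1794   0.05661
  Δ         0.02325  -0.02325
  eq         0.2027   0.03336
  solve Keq expr → x = -0.02325; check Q = 0.1646
Then add 0.08426 M of L.
Step 2:
                  L         X
  init       0.2869   0.03336
  Δ        -0.01191   0.01191
  eq          0.275   0.04527
  solve Keq expr → x = 0.01191; check Q = 0.1646

Q₀ = 0.3156; Q > K (proceeds reverse)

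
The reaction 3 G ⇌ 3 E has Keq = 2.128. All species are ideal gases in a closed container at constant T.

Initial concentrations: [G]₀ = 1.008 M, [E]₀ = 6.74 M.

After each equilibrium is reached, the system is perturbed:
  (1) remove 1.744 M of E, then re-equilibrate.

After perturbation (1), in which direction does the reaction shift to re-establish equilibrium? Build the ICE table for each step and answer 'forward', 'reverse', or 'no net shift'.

Q₀ = 298.9 vs Keq = 2.128 ⇒ Q>K, reverse
Step 1:
                    G           E
  I             1.008        6.74
  C             2.381      -2.381
  E             3.389       4.359
  solve Keq expr → x = -0.7937; check Q = 2.128
Then remove 1.744 M of E.
Step 2:
                    G           E
  I             3.389       2.615
  C           -0.7628      0.7628
  E             2.626       3.378
  solve Keq expr → x = 0.2543; check Q = 2.128

Direction: forward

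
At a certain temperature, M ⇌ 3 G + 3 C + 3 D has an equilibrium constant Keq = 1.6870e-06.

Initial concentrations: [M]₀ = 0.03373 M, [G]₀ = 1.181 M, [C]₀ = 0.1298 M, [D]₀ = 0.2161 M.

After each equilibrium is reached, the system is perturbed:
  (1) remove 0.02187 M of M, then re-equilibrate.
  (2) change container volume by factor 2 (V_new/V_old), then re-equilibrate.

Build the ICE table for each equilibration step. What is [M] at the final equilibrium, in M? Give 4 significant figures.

[M]_eq = 0.01102 M

Q₀ = 0.001078 vs Keq = 1.6870e-06 ⇒ Q>K, reverse
Step 1:
                   M          G          C          D
  I          0.03373      1.181     0.1298     0.2161
  C          0.03127    -0.0938    -0.0938    -0.0938
  E            0.065      1.087      0.036     0.1223
  solve Keq expr → x = -0.03127; check Q = 1.6870e-06
Then remove 0.02187 M of M.
Step 2:
                   M          G          C          D
  I          0.04313      1.087      0.036     0.1223
  C         0.001114  -0.003342  -0.003342  -0.003342
  E          0.04424      1.084    0.03266      0.119
  solve Keq expr → x = -0.001114; check Q = 1.6870e-06
Then change container volume by factor 2 (V_new/V_old).
Step 3:
                   M          G          C          D
  I          0.02212     0.5419    0.01633    0.05948
  C          -0.0111    0.03331    0.03331    0.03331
  E          0.01102     0.5752    0.04963    0.09278
  solve Keq expr → x = 0.0111; check Q = 1.6870e-06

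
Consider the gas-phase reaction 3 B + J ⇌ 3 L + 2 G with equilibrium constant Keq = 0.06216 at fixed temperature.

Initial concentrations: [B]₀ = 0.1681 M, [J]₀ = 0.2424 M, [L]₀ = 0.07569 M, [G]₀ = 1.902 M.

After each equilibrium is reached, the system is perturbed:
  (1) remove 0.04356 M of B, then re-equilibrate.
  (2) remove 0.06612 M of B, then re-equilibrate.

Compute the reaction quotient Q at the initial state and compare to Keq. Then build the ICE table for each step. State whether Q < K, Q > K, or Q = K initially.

Q₀ = 1.362 vs Keq = 0.06216 ⇒ Q>K, reverse
Step 1:
                   B          J          L          G
  Initial     0.1681     0.2424    0.07569      1.902
  Change     0.04108    0.01369   -0.04108   -0.02739
  Equil       0.2092     0.2561    0.03461      1.875
  solve Keq expr → x = -0.01369; check Q = 0.06216
Then remove 0.04356 M of B.
Step 2:
                   B          J          L          G
  Initial     0.1656     0.2561    0.03461      1.875
  Change    0.006085   0.002028  -0.006085  -0.004056
  Equil       0.1717     0.2581    0.02853      1.871
  solve Keq expr → x = -0.002028; check Q = 0.06216
Then remove 0.06612 M of B.
Step 3:
                   B          J          L          G
  Initial     0.1056     0.2581    0.02853      1.871
  Change    0.009318   0.003106  -0.009318  -0.006212
  Equil       0.1149     0.2612    0.01921      1.864
  solve Keq expr → x = -0.003106; check Q = 0.06216

Q₀ = 1.362; Q > K (proceeds reverse)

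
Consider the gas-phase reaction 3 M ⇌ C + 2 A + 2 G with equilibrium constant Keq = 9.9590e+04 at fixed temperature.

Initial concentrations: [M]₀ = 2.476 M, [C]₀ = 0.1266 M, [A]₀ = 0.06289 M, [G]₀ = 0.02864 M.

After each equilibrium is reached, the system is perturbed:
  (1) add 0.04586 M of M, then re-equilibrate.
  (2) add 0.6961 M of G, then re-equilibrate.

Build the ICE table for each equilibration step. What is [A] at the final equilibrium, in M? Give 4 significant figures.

Q₀ = 2.7058e-08 vs Keq = 9.9590e+04 ⇒ Q<K, forward
Step 1:
                  M         C         A         G
  init        2.476    0.1266   0.06289   0.02864
  Δ          -2.434    0.8114     1.623     1.623
  eq        0.04179     0.938     1.686     1.651
  solve Keq expr → x = 0.8114; check Q = 9.9590e+04
Then add 0.04586 M of M.
Step 2:
                  M         C         A         G
  init      0.08765     0.938     1.686     1.651
  Δ        -0.04464   0.01488   0.02976   0.02976
  eq        0.04301    0.9529     1.715     1.681
  solve Keq expr → x = 0.01488; check Q = 9.9590e+04
Then add 0.6961 M of G.
Step 3:
                  M         C         A         G
  init      0.04301    0.9529     1.715     2.377
  Δ         0.01085 -0.003615  -0.00723  -0.00723
  eq        0.05386    0.9493     1.708      2.37
  solve Keq expr → x = -0.003615; check Q = 9.9590e+04

[A]_eq = 1.708 M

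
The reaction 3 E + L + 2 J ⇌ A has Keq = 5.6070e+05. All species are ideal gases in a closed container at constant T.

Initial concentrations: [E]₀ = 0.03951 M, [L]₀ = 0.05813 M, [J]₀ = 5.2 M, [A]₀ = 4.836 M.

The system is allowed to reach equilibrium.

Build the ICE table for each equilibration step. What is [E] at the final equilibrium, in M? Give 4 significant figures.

[E]_eq = 0.01845 M

Q₀ = 4.9884e+04 vs Keq = 5.6070e+05 ⇒ Q<K, forward
Step 1:
                  E         L         J         A
  init      0.03951   0.05813       5.2     4.836
  Δ        -0.02106 -0.007019  -0.01404  0.007019
  eq        0.01845   0.05111     5.186     4.843
  solve Keq expr → x = 0.007019; check Q = 5.6070e+05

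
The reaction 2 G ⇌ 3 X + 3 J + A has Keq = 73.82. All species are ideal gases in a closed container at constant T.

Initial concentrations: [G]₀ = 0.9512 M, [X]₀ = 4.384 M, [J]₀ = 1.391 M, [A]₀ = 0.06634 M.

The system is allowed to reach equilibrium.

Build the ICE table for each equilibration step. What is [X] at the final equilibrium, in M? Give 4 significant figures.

Q₀ = 16.63 vs Keq = 73.82 ⇒ Q<K, forward
Step 1:
                  G         X         J         A
  Initial    0.9512     4.384     1.391   0.06634
  Change     -0.129    0.1934    0.1934   0.06448
  Equil      0.8222     4.577     1.584    0.1308
  solve Keq expr → x = 0.06448; check Q = 73.82

[X]_eq = 4.577 M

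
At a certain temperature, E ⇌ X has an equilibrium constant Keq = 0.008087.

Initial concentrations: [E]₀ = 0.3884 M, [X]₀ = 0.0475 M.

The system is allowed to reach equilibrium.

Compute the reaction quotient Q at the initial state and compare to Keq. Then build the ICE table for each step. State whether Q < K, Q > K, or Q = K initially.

Q₀ = 0.1223 vs Keq = 0.008087 ⇒ Q>K, reverse
Step 1:
                  E         X
  init       0.3884    0.0475
  Δ           0.044    -0.044
  eq         0.4324  0.003497
  solve Keq expr → x = -0.044; check Q = 0.008087

Q₀ = 0.1223; Q > K (proceeds reverse)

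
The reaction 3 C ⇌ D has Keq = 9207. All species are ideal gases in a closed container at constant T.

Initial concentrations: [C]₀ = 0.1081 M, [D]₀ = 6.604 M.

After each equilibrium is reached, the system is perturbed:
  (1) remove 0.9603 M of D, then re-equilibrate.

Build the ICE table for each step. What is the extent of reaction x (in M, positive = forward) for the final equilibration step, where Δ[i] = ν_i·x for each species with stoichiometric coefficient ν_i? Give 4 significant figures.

Q₀ = 5228 vs Keq = 9207 ⇒ Q<K, forward
Step 1:
                  C         D
  Initial    0.1081     6.604
  Change   -0.01856  0.006186
  Equil     0.08954      6.61
  solve Keq expr → x = 0.006186; check Q = 9207
Then remove 0.9603 M of D.
Step 2:
                  C         D
  Initial   0.08954      5.65
  Change  -0.004557  0.001519
  Equil     0.08499     5.651
  solve Keq expr → x = 0.001519; check Q = 9207

x = 0.001519 M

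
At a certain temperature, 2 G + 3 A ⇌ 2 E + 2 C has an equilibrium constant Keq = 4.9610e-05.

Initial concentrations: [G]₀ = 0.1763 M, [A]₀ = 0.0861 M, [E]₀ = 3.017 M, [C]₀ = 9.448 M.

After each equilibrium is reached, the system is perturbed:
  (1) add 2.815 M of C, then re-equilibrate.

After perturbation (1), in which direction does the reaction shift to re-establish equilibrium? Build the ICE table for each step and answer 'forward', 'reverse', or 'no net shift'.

Direction: reverse

Q₀ = 4.0956e+07 vs Keq = 4.9610e-05 ⇒ Q>K, reverse
Step 1:
                  G         A         E         C
  Initial    0.1763    0.0861     3.017     9.448
  Change      2.983     4.475    -2.983    -2.983
  Equil        3.16     4.561   0.03354     6.465
  solve Keq expr → x = -1.492; check Q = 4.9610e-05
Then add 2.815 M of C.
Step 2:
                  G         A         E         C
  Initial      3.16     4.561   0.03354      9.28
  Change    0.00996   0.01494  -0.00996  -0.00996
  Equil        3.17     4.576   0.02358      9.27
  solve Keq expr → x = -0.00498; check Q = 4.9610e-05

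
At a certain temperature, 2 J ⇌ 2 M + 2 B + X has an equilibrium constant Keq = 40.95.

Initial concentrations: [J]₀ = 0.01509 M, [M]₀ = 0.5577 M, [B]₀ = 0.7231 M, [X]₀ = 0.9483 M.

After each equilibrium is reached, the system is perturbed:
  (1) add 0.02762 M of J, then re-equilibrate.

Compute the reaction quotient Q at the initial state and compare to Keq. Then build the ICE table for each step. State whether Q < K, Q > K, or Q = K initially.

Q₀ = 677.3 vs Keq = 40.95 ⇒ Q>K, reverse
Step 1:
                   J          M          B          X
  Initial    0.01509     0.5577     0.7231     0.9483
  Change     0.03846   -0.03846   -0.03846   -0.01923
  Equil      0.05355     0.5192     0.6846     0.9291
  solve Keq expr → x = -0.01923; check Q = 40.95
Then add 0.02762 M of J.
Step 2:
                   J          M          B          X
  Initial    0.08117     0.5192     0.6846     0.9291
  Change    -0.02301    0.02301    0.02301    0.01151
  Equil      0.05816     0.5423     0.7077     0.9406
  solve Keq expr → x = 0.01151; check Q = 40.95

Q₀ = 677.3; Q > K (proceeds reverse)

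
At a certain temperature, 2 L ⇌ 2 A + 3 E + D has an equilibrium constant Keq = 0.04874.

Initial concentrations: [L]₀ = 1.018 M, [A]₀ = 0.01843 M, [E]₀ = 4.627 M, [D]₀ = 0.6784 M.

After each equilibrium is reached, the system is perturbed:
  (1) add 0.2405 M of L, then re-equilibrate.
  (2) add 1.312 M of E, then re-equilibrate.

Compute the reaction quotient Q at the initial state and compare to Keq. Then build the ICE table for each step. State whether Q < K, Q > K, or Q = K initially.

Q₀ = 0.02203 vs Keq = 0.04874 ⇒ Q<K, forward
Step 1:
                  L         A         E         D
  Initial     1.018   0.01843     4.627    0.6784
  Change  -0.008557  0.008557   0.01284  0.004279
  Equil       1.009   0.02699      4.64    0.6827
  solve Keq expr → x = 0.004279; check Q = 0.04874
Then add 0.2405 M of L.
Step 2:
                  L         A         E         D
  Initial      1.25   0.02699      4.64    0.6827
  Change  -0.006095  0.006095  0.009143  0.003048
  Equil       1.244   0.03308     4.649    0.6857
  solve Keq expr → x = 0.003048; check Q = 0.04874
Then add 1.312 M of E.
Step 3:
                  L         A         E         D
  Initial     1.244   0.03308     5.961    0.6857
  Change   0.009944 -0.009944  -0.01492 -0.004972
  Equil       1.254   0.02314     5.946    0.6808
  solve Keq expr → x = -0.004972; check Q = 0.04874

Q₀ = 0.02203; Q < K (proceeds forward)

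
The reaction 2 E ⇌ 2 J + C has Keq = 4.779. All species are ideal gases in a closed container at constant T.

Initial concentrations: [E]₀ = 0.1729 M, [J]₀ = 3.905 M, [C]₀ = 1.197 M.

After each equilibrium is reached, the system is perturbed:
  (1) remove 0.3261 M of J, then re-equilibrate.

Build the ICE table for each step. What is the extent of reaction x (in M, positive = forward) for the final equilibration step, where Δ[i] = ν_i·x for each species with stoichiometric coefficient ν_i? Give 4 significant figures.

Q₀ = 610.6 vs Keq = 4.779 ⇒ Q>K, reverse
Step 1:
                    E           J           C
  Initial      0.1729       3.905       1.197
  Change       0.9644     -0.9644     -0.4822
  Equil         1.137       2.941      0.7148
  solve Keq expr → x = -0.4822; check Q = 4.779
Then remove 0.3261 M of J.
Step 2:
                    E           J           C
  Initial       1.137       2.615      0.7148
  Change     -0.07225     0.07225     0.03612
  Equil         1.065       2.687      0.7509
  solve Keq expr → x = 0.03612; check Q = 4.779

x = 0.03612 M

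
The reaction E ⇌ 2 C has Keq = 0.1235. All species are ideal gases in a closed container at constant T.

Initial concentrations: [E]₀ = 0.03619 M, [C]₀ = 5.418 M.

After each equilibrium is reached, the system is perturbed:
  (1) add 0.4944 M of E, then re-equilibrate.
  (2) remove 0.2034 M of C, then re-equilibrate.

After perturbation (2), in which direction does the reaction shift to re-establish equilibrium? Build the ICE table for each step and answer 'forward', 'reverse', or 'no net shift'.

Direction: forward

Q₀ = 811.1 vs Keq = 0.1235 ⇒ Q>K, reverse
Step 1:
                   E          C
  Initial    0.03619      5.418
  Change       2.433     -4.866
  Equil        2.469     0.5522
  solve Keq expr → x = -2.433; check Q = 0.1235
Then add 0.4944 M of E.
Step 2:
                   E          C
  Initial      2.963     0.5522
  Change     -0.0251     0.0502
  Equil        2.938     0.6024
  solve Keq expr → x = 0.0251; check Q = 0.1235
Then remove 0.2034 M of C.
Step 3:
                   E          C
  Initial      2.938      0.399
  Change     -0.0967     0.1934
  Equil        2.842     0.5924
  solve Keq expr → x = 0.0967; check Q = 0.1235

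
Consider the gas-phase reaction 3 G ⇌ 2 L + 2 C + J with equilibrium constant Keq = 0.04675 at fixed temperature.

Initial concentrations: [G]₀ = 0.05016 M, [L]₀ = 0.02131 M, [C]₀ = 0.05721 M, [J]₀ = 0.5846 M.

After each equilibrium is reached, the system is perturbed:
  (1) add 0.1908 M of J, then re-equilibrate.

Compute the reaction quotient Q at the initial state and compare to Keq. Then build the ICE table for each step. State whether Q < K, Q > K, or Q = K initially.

Q₀ = 0.006885; Q < K (proceeds forward)

Q₀ = 0.006885 vs Keq = 0.04675 ⇒ Q<K, forward
Step 1:
                  G         L         C         J
  Initial   0.05016   0.02131   0.05721    0.5846
  Change    -0.0133  0.008865  0.008865  0.004433
  Equil     0.03686   0.03018   0.06608     0.589
  solve Keq expr → x = 0.004433; check Q = 0.04675
Then add 0.1908 M of J.
Step 2:
                  G         L         C         J
  Initial   0.03686   0.03018   0.06608    0.7798
  Change   0.001931 -0.001288 -0.001288 -6.4378e-04
  Equil     0.03879   0.02889   0.06479    0.7792
  solve Keq expr → x = -6.4378e-04; check Q = 0.04675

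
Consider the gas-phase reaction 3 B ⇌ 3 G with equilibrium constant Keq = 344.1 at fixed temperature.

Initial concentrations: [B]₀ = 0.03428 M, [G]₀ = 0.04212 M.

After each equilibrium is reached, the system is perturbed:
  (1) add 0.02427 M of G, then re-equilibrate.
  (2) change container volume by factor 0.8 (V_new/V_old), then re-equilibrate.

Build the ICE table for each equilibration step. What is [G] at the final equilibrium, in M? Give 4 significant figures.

[G]_eq = 0.1101 M

Q₀ = 1.855 vs Keq = 344.1 ⇒ Q<K, forward
Step 1:
                    B           G
  I           0.03428     0.04212
  C          -0.02474     0.02474
  E          0.009541     0.06686
  solve Keq expr → x = 0.008246; check Q = 344.1
Then add 0.02427 M of G.
Step 2:
                    B           G
  I          0.009541     0.09113
  C          0.003031   -0.003031
  E           0.01257      0.0881
  solve Keq expr → x = -0.00101; check Q = 344.1
Then change container volume by factor 0.8 (V_new/V_old).
Step 3:
                    B           G
  I           0.01572      0.1101
  C                 0           0
  E           0.01572      0.1101
  solve Keq expr → x = 0; check Q = 344.1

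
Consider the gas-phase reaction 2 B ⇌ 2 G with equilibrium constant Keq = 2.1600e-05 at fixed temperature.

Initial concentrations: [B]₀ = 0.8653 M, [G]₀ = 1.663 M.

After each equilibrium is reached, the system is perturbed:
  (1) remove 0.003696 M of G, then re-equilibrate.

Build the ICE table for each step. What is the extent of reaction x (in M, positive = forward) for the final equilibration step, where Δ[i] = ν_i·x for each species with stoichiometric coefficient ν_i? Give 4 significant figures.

x = 0.001839 M

Q₀ = 3.694 vs Keq = 2.1600e-05 ⇒ Q>K, reverse
Step 1:
                   B          G
  init        0.8653      1.663
  Δ            1.651     -1.651
  eq           2.517     0.0117
  solve Keq expr → x = -0.8257; check Q = 2.1600e-05
Then remove 0.003696 M of G.
Step 2:
                   B          G
  init         2.517      0.008
  Δ        -0.003679   0.003679
  eq           2.513    0.01168
  solve Keq expr → x = 0.001839; check Q = 2.1600e-05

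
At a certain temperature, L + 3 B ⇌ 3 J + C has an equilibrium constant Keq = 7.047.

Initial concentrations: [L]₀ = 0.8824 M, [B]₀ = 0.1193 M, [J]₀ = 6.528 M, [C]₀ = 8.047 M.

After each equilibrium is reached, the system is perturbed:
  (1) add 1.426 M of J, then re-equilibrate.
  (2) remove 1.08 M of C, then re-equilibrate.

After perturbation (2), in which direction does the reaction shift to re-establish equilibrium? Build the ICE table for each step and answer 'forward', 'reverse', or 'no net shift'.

Direction: forward

Q₀ = 1.4941e+06 vs Keq = 7.047 ⇒ Q>K, reverse
Step 1:
                   L          B          J          C
  init        0.8824     0.1193      6.528      8.047
  Δ           0.9571      2.871     -2.871    -0.9571
  eq           1.839      2.991      3.657       7.09
  solve Keq expr → x = -0.9571; check Q = 7.047
Then add 1.426 M of J.
Step 2:
                   L          B          J          C
  init         1.839      2.991      5.083       7.09
  Δ           0.1865     0.5596    -0.5596    -0.1865
  eq           2.026       3.55      4.523      6.903
  solve Keq expr → x = -0.1865; check Q = 7.047
Then remove 1.08 M of C.
Step 3:
                   L          B          J          C
  init         2.026       3.55      4.523      5.823
  Δ         -0.03267     -0.098      0.098    0.03267
  eq           1.993      3.452      4.621      5.856
  solve Keq expr → x = 0.03267; check Q = 7.047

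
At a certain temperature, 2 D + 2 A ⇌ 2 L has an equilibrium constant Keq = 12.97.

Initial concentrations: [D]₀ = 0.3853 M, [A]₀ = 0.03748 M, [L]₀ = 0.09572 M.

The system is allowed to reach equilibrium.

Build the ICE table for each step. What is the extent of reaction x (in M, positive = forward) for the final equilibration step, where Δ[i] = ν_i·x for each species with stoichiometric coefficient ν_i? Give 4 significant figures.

x = -0.00846 M

Q₀ = 43.93 vs Keq = 12.97 ⇒ Q>K, reverse
Step 1:
                  D         A         L
  I          0.3853   0.03748   0.09572
  C         0.01692   0.01692  -0.01692
  E          0.4022    0.0544    0.0788
  solve Keq expr → x = -0.00846; check Q = 12.97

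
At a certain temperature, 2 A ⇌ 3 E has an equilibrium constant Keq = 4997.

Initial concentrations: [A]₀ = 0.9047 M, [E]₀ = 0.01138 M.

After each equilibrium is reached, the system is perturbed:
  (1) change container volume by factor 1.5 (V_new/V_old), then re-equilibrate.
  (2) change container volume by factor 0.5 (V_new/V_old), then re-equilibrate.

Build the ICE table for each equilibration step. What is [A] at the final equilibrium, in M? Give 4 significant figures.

Q₀ = 1.8006e-06 vs Keq = 4997 ⇒ Q<K, forward
Step 1:
                  A         E
  init       0.9047   0.01138
  Δ         -0.8829     1.324
  eq        0.02184     1.336
  solve Keq expr → x = 0.4414; check Q = 4997
Then change container volume by factor 1.5 (V_new/V_old).
Step 2:
                  A         E
  init      0.01456    0.8904
  Δ       -0.002593   0.00389
  eq        0.01196    0.8943
  solve Keq expr → x = 0.001297; check Q = 4997
Then change container volume by factor 0.5 (V_new/V_old).
Step 3:
                  A         E
  init      0.02393     1.789
  Δ        0.009508  -0.01426
  eq        0.03344     1.774
  solve Keq expr → x = -0.004754; check Q = 4997

[A]_eq = 0.03344 M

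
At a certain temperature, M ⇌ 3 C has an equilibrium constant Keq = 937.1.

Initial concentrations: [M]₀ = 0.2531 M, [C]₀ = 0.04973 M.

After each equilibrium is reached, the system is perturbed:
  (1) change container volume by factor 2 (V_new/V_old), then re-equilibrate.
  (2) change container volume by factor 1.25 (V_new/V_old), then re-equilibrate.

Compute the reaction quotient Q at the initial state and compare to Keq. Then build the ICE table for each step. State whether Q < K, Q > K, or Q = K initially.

Q₀ = 4.8592e-04 vs Keq = 937.1 ⇒ Q<K, forward
Step 1:
                  M         C
  Initial    0.2531   0.04973
  Change    -0.2525    0.7576
  Equil   5.6155e-04    0.8073
  solve Keq expr → x = 0.2525; check Q = 937.1
Then change container volume by factor 2 (V_new/V_old).
Step 2:
                  M         C
  Initial 2.8078e-04    0.4037
  Change  -2.1025e-04 6.3076e-04
  Equil   7.0524e-05    0.4043
  solve Keq expr → x = 2.1025e-04; check Q = 937.1
Then change container volume by factor 1.25 (V_new/V_old).
Step 3:
                  M         C
  Initial 5.6419e-05    0.3234
  Change  -2.0290e-05 6.0871e-05
  Equil   3.6129e-05    0.3235
  solve Keq expr → x = 2.0290e-05; check Q = 937.1

Q₀ = 4.8592e-04; Q < K (proceeds forward)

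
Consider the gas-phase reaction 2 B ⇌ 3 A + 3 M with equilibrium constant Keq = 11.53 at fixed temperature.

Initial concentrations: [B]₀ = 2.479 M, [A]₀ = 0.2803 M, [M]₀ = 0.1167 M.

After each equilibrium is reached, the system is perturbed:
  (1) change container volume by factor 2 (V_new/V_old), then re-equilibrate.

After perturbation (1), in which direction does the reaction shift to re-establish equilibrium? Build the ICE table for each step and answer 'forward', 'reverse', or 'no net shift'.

Direction: forward

Q₀ = 5.6955e-06 vs Keq = 11.53 ⇒ Q<K, forward
Step 1:
                    B           A           M
  init          2.479      0.2803      0.1167
  Δ            -1.008       1.513       1.513
  eq            1.471       1.793       1.629
  solve Keq expr → x = 0.5042; check Q = 11.53
Then change container volume by factor 2 (V_new/V_old).
Step 2:
                    B           A           M
  init         0.7353      0.8965      0.8147
  Δ           -0.2288      0.3432      0.3432
  eq           0.5065        1.24       1.158
  solve Keq expr → x = 0.1144; check Q = 11.53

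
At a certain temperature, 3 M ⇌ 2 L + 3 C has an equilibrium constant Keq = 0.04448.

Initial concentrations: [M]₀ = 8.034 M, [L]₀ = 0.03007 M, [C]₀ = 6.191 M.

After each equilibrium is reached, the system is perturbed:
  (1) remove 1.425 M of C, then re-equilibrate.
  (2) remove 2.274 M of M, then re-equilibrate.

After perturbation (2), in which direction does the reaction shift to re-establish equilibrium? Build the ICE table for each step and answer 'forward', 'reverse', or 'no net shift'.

Direction: reverse

Q₀ = 4.1377e-04 vs Keq = 0.04448 ⇒ Q<K, forward
Step 1:
                   M          L          C
  init         8.034    0.03007      6.191
  Δ          -0.3566     0.2377     0.3566
  eq           7.677     0.2678      6.548
  solve Keq expr → x = 0.1189; check Q = 0.04448
Then remove 1.425 M of C.
Step 2:
                   M          L          C
  init         7.677     0.2678      5.123
  Δ          -0.1405    0.09364     0.1405
  eq           7.537     0.3614      5.263
  solve Keq expr → x = 0.04682; check Q = 0.04448
Then remove 2.274 M of M.
Step 3:
                   M          L          C
  init         5.263     0.3614      5.263
  Δ           0.1897    -0.1264    -0.1897
  eq           5.453      0.235      5.073
  solve Keq expr → x = -0.06322; check Q = 0.04448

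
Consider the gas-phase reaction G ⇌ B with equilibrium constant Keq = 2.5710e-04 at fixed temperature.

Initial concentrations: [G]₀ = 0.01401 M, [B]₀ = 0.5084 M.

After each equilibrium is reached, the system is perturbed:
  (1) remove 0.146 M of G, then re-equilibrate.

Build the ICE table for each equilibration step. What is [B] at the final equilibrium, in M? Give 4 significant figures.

[B]_eq = 9.6750e-05 M

Q₀ = 36.29 vs Keq = 2.5710e-04 ⇒ Q>K, reverse
Step 1:
                    G           B
  Initial     0.01401      0.5084
  Change       0.5083     -0.5083
  Equil        0.5223  1.3428e-04
  solve Keq expr → x = -0.5083; check Q = 2.5710e-04
Then remove 0.146 M of G.
Step 2:
                    G           B
  Initial      0.3763  1.3428e-04
  Change   3.7527e-05 -3.7527e-05
  Equil        0.3763  9.6750e-05
  solve Keq expr → x = -3.7527e-05; check Q = 2.5710e-04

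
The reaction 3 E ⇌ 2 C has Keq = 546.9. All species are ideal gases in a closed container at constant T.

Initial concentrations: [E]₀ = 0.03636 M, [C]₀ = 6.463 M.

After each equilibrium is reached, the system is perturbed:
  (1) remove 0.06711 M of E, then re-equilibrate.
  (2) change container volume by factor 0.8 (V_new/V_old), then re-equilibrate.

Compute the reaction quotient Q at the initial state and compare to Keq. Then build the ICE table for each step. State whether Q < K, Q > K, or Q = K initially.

Q₀ = 8.6895e+05; Q > K (proceeds reverse)

Q₀ = 8.6895e+05 vs Keq = 546.9 ⇒ Q>K, reverse
Step 1:
                    E           C
  init        0.03636       6.463
  Δ            0.3769     -0.2512
  eq           0.4132       6.212
  solve Keq expr → x = -0.1256; check Q = 546.9
Then remove 0.06711 M of E.
Step 2:
                    E           C
  init         0.3461       6.212
  Δ           0.06518    -0.04345
  eq           0.4113       6.168
  solve Keq expr → x = -0.02173; check Q = 546.9
Then change container volume by factor 0.8 (V_new/V_old).
Step 3:
                    E           C
  init         0.5141        7.71
  Δ          -0.03587     0.02391
  eq           0.4782       7.734
  solve Keq expr → x = 0.01196; check Q = 546.9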